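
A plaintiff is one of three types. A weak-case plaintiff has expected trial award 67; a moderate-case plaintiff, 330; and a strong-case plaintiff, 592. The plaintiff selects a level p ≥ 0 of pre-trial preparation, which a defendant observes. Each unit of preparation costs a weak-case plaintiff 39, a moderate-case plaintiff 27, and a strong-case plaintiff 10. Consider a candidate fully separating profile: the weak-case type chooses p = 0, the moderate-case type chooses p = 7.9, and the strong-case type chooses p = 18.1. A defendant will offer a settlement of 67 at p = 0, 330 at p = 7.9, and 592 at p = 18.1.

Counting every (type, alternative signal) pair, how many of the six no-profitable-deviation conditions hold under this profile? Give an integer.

Weak-case (own payoff 67): to p=7.9 gives 330 − 39×7.9 = 21.9 → no gain ✓; to p=18.1 gives 592 − 39×18.1 = -113.9 → no gain ✓.
Moderate-case (own payoff 330 − 27×7.9 = 116.7): to p=0 gives 67 → no gain ✓; to p=18.1 gives 592 − 27×18.1 = 103.3 → no gain ✓.
Strong-case (own payoff 592 − 10×18.1 = 411): to p=0 gives 67 → no gain ✓; to p=7.9 gives 330 − 10×7.9 = 251 → no gain ✓.
6 of the 6 constraints hold; this profile is a separating equilibrium.

6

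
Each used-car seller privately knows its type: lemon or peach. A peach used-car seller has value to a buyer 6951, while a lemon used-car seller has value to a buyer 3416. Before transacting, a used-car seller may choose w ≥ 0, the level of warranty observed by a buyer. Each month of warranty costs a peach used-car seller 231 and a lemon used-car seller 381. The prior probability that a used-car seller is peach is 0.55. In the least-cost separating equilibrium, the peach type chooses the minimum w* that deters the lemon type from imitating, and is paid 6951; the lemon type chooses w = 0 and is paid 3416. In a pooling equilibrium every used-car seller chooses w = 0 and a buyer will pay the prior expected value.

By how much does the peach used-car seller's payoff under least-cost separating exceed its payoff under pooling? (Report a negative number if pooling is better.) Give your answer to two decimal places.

-552.52

Least-cost separating signal: w* solves 3416 = 6951 − 381·w*, so w* = (6951 − 3416)/381 ≈ 9.2782.
Peach type's separating payoff: 6951 − 231 × w* = 6951 − 231 × (6951 − 3416)/381 = 6951 − 816585/381 ≈ 4807.7323.
Pooling payoff: 0.55 × 6951 + 0.45 × 3416 = 5360.25.
Difference: 4807.7323 − 5360.25 = -552.5177, i.e. -552.52 to two decimal places.
The peach type would prefer the pooling outcome.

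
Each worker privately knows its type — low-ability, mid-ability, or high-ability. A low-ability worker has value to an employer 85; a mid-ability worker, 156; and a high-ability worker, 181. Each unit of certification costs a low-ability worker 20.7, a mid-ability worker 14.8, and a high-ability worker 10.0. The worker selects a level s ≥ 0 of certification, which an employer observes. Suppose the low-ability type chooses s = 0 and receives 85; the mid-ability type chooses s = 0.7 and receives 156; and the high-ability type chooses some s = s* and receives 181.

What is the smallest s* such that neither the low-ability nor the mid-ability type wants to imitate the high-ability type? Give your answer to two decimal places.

Mid-ability type (on-path payoff 156 − 14.8×0.7 = 145.64) won't mimic when 145.64 ≥ 181 − 14.8·s*, i.e. s* ≥ 2.39.
Low-ability type (on-path payoff 85) won't mimic when 85 ≥ 181 − 20.7·s*, i.e. s* ≥ 4.64.
Both must hold, so s* = max(4.64, 2.39) = 4.64. The low-ability type's constraint binds.

4.64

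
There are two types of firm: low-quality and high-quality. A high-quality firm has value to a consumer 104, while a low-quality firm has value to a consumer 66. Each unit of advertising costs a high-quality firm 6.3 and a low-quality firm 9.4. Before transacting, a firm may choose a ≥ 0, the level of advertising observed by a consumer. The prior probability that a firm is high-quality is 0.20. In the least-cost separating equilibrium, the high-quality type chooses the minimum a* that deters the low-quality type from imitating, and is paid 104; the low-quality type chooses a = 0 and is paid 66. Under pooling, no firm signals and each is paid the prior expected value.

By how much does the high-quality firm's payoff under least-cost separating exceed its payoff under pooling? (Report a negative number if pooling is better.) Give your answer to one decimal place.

4.9

Least-cost separating signal: a* solves 66 = 104 − 9.4·a*, so a* = (104 − 66)/9.4 ≈ 4.0426.
High-quality type's separating payoff: 104 − 6.3 × a* = 104 − 6.3 × (104 − 66)/9.4 = 104 − 239.4/9.4 ≈ 78.532.
Pooling payoff: 0.20 × 104 + 0.80 × 66 = 73.6.
Difference: 78.532 − 73.6 = 4.932, i.e. 4.9 to one decimal place.
The high-quality type prefers to separate.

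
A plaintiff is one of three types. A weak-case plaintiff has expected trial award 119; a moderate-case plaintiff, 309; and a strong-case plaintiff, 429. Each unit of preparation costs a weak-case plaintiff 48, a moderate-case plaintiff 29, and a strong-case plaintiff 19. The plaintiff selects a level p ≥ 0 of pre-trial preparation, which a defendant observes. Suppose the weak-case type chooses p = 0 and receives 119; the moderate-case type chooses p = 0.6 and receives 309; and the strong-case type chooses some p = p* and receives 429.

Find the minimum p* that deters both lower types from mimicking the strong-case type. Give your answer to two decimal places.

Weak-case type (on-path payoff 119) won't mimic when 119 ≥ 429 − 48·p*, i.e. p* ≥ 6.46.
Moderate-case type (on-path payoff 309 − 29×0.6 = 291.6) won't mimic when 291.6 ≥ 429 − 29·p*, i.e. p* ≥ 4.74.
Both must hold, so p* = max(6.46, 4.74) = 6.46. The weak-case type's constraint binds.

6.46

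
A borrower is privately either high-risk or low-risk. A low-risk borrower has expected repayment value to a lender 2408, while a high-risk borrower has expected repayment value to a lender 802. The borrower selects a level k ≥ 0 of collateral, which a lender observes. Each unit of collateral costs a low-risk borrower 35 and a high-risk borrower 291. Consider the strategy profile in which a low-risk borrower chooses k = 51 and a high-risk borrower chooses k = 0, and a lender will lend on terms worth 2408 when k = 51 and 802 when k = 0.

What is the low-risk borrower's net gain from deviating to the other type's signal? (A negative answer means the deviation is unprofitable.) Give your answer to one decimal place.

Playing k = 51 the low-risk borrower receives 2408 − 35 × 51 = 623.
Deviating to k = 0 yields 802 instead.
Gain from deviating: 802 − 623 = 179.0.
The gain is positive, so the low-risk type's incentive-compatibility constraint is violated — this profile is not a separating equilibrium.

179.0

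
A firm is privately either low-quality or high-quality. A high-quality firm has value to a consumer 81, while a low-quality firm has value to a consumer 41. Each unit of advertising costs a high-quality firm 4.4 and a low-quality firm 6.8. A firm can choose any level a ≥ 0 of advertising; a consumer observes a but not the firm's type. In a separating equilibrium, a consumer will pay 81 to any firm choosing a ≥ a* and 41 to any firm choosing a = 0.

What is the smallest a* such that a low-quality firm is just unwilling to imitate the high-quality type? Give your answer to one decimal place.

5.9

A low-quality firm choosing a = 0 receives 41.
Imitating at a* instead would pay 81 at cost 6.8·a*, netting 81 − 6.8·a*.
Indifference: 41 = 81 − 6.8·a*, so a* = (81 − 41) / 6.8 ≈ 5.9.
This is the low-quality type's binding incentive-compatibility constraint; any a ≥ 5.9 sustains separation on that side.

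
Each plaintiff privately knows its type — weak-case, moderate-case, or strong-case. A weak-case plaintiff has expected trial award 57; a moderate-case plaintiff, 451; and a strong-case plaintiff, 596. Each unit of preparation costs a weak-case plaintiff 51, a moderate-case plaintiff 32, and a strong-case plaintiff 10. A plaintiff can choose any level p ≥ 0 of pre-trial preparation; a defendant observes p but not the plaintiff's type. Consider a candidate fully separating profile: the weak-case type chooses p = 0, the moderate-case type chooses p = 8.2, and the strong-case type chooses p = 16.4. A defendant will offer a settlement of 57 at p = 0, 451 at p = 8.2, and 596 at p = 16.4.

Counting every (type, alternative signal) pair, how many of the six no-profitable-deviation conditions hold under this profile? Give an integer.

6

Strong-case (own payoff 596 − 10×16.4 = 432): to p=0 gives 57 → no gain ✓; to p=8.2 gives 451 − 10×8.2 = 369 → no gain ✓.
Moderate-case (own payoff 451 − 32×8.2 = 188.6): to p=0 gives 57 → no gain ✓; to p=16.4 gives 596 − 32×16.4 = 71.2 → no gain ✓.
Weak-case (own payoff 57): to p=8.2 gives 451 − 51×8.2 = 32.8 → no gain ✓; to p=16.4 gives 596 − 51×16.4 = -240.4 → no gain ✓.
6 of the 6 constraints hold; this profile is a separating equilibrium.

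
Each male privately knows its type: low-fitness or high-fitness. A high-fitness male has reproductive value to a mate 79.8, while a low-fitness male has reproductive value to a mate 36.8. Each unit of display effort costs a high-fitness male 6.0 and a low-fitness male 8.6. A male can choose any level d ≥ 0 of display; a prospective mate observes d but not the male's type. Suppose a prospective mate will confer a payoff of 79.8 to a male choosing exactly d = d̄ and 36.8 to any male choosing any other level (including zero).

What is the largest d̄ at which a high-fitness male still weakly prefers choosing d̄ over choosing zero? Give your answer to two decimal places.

Choosing d̄ yields the high-fitness type 79.8 − 6.0·d̄; choosing zero yields 36.8.
The high-fitness type is indifferent at 79.8 − 6.0·d̄ = 36.8, i.e. d̄ = (79.8 − 36.8) / 6.0 ≈ 7.17.
For any d̄ above 7.17 the high-fitness type would rather pool at zero, so separation collapses.

7.17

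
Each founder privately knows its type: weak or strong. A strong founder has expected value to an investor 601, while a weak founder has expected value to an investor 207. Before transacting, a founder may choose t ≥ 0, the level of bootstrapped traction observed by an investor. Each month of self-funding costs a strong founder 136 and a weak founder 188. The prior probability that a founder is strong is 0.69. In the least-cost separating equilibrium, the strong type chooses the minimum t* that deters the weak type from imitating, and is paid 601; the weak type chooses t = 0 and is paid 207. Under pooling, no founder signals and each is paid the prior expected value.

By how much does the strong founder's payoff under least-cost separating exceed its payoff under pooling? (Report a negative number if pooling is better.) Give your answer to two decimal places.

Least-cost separating signal: t* solves 207 = 601 − 188·t*, so t* = (601 − 207)/188 ≈ 2.0957.
Strong type's separating payoff: 601 − 136 × t* = 601 − 136 × (601 − 207)/188 = 601 − 53584/188 ≈ 315.9787.
Pooling payoff: 0.69 × 601 + 0.31 × 207 = 478.86.
Difference: 315.9787 − 478.86 = -162.8813, i.e. -162.88 to two decimal places.
The strong type would prefer the pooling outcome.

-162.88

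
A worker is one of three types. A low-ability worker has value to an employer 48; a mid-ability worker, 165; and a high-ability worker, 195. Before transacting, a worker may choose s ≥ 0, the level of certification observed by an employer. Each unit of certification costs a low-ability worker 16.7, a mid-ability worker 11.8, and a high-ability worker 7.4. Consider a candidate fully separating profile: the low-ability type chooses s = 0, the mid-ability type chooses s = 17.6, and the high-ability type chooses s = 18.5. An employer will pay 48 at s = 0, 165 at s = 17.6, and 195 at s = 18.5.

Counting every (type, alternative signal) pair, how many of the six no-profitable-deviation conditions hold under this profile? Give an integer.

Low-ability (own payoff 48): to s=17.6 gives 165 − 16.7×17.6 = -128.92 → no gain ✓; to s=18.5 gives 195 − 16.7×18.5 = -113.95 → no gain ✓.
High-ability (own payoff 195 − 7.4×18.5 = 58.1): to s=0 gives 48 → no gain ✓; to s=17.6 gives 165 − 7.4×17.6 = 34.76 → no gain ✓.
Mid-ability (own payoff 165 − 11.8×17.6 = -42.68): to s=0 gives 48 → profitable ✗; to s=18.5 gives 195 − 11.8×18.5 = -23.3 → profitable ✗.
4 of the 6 constraints hold; not an equilibrium.

4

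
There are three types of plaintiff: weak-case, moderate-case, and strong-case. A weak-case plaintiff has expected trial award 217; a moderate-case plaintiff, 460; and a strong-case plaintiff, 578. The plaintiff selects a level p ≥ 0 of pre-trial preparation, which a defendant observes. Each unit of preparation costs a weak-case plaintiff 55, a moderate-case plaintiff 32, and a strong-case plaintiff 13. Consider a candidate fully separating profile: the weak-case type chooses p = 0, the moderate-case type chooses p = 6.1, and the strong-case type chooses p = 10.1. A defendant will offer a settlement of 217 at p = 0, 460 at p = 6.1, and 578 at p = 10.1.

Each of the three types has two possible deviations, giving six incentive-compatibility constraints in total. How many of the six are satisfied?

Strong-case (own payoff 578 − 13×10.1 = 446.7): to p=0 gives 217 → no gain ✓; to p=6.1 gives 460 − 13×6.1 = 380.7 → no gain ✓.
Weak-case (own payoff 217): to p=6.1 gives 460 − 55×6.1 = 124.5 → no gain ✓; to p=10.1 gives 578 − 55×10.1 = 22.5 → no gain ✓.
Moderate-case (own payoff 460 − 32×6.1 = 264.8): to p=0 gives 217 → no gain ✓; to p=10.1 gives 578 − 32×10.1 = 254.8 → no gain ✓.
6 of the 6 constraints hold; this profile is a separating equilibrium.

6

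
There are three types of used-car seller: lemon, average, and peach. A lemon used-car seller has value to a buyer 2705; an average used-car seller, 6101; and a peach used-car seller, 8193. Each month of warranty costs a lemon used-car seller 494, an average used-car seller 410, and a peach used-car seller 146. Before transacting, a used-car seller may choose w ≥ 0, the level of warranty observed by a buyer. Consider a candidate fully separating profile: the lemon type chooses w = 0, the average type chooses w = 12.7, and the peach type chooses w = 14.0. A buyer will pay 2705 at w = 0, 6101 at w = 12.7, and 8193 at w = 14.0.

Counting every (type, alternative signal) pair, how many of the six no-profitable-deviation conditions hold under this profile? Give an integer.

4

Peach (own payoff 8193 − 146×14.0 = 6149): to w=0 gives 2705 → no gain ✓; to w=12.7 gives 6101 − 146×12.7 = 4246.8 → no gain ✓.
Average (own payoff 6101 − 410×12.7 = 894): to w=0 gives 2705 → profitable ✗; to w=14.0 gives 8193 − 410×14.0 = 2453 → profitable ✗.
Lemon (own payoff 2705): to w=12.7 gives 6101 − 494×12.7 = -172.8 → no gain ✓; to w=14.0 gives 8193 − 494×14.0 = 1277 → no gain ✓.
4 of the 6 constraints hold; not an equilibrium.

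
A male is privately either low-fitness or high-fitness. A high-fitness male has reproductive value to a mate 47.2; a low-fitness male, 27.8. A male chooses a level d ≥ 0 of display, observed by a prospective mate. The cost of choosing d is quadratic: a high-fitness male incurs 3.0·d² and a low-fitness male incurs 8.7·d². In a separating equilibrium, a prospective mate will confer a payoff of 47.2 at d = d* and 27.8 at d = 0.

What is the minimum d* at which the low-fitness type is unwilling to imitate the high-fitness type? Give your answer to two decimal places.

1.49

The low-fitness type at d = 0 receives 27.8; imitating at d* yields 47.2 − 8.7·d*².
Indifference: 27.8 = 47.2 − 8.7·d*², so d*² = (47.2 − 27.8) / 8.7 ≈ 2.2299.
d* = √2.2299 ≈ 1.49.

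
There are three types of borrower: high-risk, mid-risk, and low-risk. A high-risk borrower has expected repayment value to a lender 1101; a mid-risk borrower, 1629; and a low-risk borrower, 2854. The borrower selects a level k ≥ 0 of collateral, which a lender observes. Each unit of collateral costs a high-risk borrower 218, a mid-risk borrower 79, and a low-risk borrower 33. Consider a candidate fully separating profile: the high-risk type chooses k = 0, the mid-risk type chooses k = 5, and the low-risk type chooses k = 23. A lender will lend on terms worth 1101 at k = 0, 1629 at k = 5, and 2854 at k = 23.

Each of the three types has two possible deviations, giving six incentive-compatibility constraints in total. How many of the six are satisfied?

Low-risk (own payoff 2854 − 33×23 = 2095): to k=0 gives 1101 → no gain ✓; to k=5 gives 1629 − 33×5 = 1464 → no gain ✓.
High-risk (own payoff 1101): to k=5 gives 1629 − 218×5 = 539 → no gain ✓; to k=23 gives 2854 − 218×23 = -2160 → no gain ✓.
Mid-risk (own payoff 1629 − 79×5 = 1234): to k=0 gives 1101 → no gain ✓; to k=23 gives 2854 − 79×23 = 1037 → no gain ✓.
6 of the 6 constraints hold; this profile is a separating equilibrium.

6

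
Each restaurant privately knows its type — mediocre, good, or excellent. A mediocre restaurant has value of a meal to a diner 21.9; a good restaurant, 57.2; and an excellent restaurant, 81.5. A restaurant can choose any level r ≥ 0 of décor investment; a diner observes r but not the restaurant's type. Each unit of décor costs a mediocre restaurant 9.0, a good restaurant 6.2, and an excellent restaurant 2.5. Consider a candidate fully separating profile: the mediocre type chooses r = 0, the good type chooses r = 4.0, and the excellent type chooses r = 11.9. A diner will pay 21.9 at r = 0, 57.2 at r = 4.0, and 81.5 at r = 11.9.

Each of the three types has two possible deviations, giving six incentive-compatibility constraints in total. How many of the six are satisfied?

Good (own payoff 57.2 − 6.2×4.0 = 32.4): to r=0 gives 21.9 → no gain ✓; to r=11.9 gives 81.5 − 6.2×11.9 = 7.72 → no gain ✓.
Mediocre (own payoff 21.9): to r=4.0 gives 57.2 − 9.0×4.0 = 21.2 → no gain ✓; to r=11.9 gives 81.5 − 9.0×11.9 = -25.6 → no gain ✓.
Excellent (own payoff 81.5 − 2.5×11.9 = 51.75): to r=0 gives 21.9 → no gain ✓; to r=4.0 gives 57.2 − 2.5×4.0 = 47.2 → no gain ✓.
6 of the 6 constraints hold; this profile is a separating equilibrium.

6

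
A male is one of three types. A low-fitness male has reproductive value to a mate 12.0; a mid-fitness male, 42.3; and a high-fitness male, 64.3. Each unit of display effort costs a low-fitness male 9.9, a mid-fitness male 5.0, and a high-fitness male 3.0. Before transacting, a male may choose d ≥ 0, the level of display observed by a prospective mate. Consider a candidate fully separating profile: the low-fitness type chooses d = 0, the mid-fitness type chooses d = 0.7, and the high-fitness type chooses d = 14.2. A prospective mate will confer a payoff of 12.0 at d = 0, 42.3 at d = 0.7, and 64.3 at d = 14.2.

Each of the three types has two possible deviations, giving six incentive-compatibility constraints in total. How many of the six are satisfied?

High-fitness (own payoff 64.3 − 3.0×14.2 = 21.7): to d=0 gives 12.0 → no gain ✓; to d=0.7 gives 42.3 − 3.0×0.7 = 40.2 → profitable ✗.
Low-fitness (own payoff 12.0): to d=0.7 gives 42.3 − 9.9×0.7 = 35.37 → profitable ✗; to d=14.2 gives 64.3 − 9.9×14.2 = -76.28 → no gain ✓.
Mid-fitness (own payoff 42.3 − 5.0×0.7 = 38.8): to d=0 gives 12.0 → no gain ✓; to d=14.2 gives 64.3 − 5.0×14.2 = -6.7 → no gain ✓.
4 of the 6 constraints hold; not an equilibrium.

4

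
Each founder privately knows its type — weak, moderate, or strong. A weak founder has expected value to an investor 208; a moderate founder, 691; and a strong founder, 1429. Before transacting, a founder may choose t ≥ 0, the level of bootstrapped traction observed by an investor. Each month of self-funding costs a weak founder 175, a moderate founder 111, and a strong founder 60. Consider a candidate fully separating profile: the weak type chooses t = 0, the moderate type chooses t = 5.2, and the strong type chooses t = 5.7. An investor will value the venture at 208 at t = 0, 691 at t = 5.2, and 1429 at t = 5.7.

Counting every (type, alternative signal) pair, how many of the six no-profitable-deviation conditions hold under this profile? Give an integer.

3

Weak (own payoff 208): to t=5.2 gives 691 − 175×5.2 = -219 → no gain ✓; to t=5.7 gives 1429 − 175×5.7 = 431.5 → profitable ✗.
Moderate (own payoff 691 − 111×5.2 = 113.8): to t=0 gives 208 → profitable ✗; to t=5.7 gives 1429 − 111×5.7 = 796.3 → profitable ✗.
Strong (own payoff 1429 − 60×5.7 = 1087): to t=0 gives 208 → no gain ✓; to t=5.2 gives 691 − 60×5.2 = 379 → no gain ✓.
3 of the 6 constraints hold; not an equilibrium.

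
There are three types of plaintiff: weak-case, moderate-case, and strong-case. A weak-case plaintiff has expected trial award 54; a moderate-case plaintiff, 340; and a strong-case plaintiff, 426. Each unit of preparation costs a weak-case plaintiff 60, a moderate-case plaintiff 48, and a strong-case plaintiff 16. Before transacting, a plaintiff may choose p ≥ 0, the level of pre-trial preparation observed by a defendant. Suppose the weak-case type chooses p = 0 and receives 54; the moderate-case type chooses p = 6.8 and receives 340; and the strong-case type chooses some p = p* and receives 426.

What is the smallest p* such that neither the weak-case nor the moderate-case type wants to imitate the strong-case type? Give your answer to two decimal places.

8.59

Moderate-case type (on-path payoff 340 − 48×6.8 = 13.6) won't mimic when 13.6 ≥ 426 − 48·p*, i.e. p* ≥ 8.59.
Weak-case type (on-path payoff 54) won't mimic when 54 ≥ 426 − 60·p*, i.e. p* ≥ 6.20.
Both must hold, so p* = max(6.20, 8.59) = 8.59. The moderate-case type's constraint binds.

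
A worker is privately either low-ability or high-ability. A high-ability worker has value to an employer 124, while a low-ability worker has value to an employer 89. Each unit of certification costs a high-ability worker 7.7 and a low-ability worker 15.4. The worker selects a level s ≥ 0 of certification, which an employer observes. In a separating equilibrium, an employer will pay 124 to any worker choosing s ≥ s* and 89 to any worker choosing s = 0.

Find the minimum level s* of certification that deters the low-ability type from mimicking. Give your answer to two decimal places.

2.27

A low-ability worker choosing s = 0 receives 89.
Imitating at s* instead would pay 124 at cost 15.4·s*, netting 124 − 15.4·s*.
Indifference: 89 = 124 − 15.4·s*, so s* = (124 − 89) / 15.4 ≈ 2.27.
This is the low-ability type's binding incentive-compatibility constraint; any s ≥ 2.27 sustains separation on that side.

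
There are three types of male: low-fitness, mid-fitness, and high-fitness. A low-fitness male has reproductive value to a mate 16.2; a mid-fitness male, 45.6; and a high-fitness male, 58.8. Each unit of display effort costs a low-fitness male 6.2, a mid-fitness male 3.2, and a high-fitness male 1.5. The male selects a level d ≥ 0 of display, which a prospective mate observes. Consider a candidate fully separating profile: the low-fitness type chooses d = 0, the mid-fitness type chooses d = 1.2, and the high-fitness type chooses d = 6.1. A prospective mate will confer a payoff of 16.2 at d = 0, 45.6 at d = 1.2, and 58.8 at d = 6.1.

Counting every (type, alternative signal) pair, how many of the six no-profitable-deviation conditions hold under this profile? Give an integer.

4

Low-fitness (own payoff 16.2): to d=1.2 gives 45.6 − 6.2×1.2 = 38.16 → profitable ✗; to d=6.1 gives 58.8 − 6.2×6.1 = 20.98 → profitable ✗.
Mid-fitness (own payoff 45.6 − 3.2×1.2 = 41.76): to d=0 gives 16.2 → no gain ✓; to d=6.1 gives 58.8 − 3.2×6.1 = 39.28 → no gain ✓.
High-fitness (own payoff 58.8 − 1.5×6.1 = 49.65): to d=0 gives 16.2 → no gain ✓; to d=1.2 gives 45.6 − 1.5×1.2 = 43.8 → no gain ✓.
4 of the 6 constraints hold; not an equilibrium.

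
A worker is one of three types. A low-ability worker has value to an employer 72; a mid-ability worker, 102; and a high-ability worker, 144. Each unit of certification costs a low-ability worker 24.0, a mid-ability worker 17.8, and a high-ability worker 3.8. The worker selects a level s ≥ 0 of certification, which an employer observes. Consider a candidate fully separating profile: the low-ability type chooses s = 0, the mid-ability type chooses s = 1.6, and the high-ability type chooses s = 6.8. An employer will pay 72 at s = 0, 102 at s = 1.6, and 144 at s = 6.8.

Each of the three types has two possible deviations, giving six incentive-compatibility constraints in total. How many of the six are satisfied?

Low-ability (own payoff 72): to s=1.6 gives 102 − 24.0×1.6 = 63.6 → no gain ✓; to s=6.8 gives 144 − 24.0×6.8 = -19.2 → no gain ✓.
High-ability (own payoff 144 − 3.8×6.8 = 118.16): to s=0 gives 72 → no gain ✓; to s=1.6 gives 102 − 3.8×1.6 = 95.92 → no gain ✓.
Mid-ability (own payoff 102 − 17.8×1.6 = 73.52): to s=0 gives 72 → no gain ✓; to s=6.8 gives 144 − 17.8×6.8 = 22.96 → no gain ✓.
6 of the 6 constraints hold; this profile is a separating equilibrium.

6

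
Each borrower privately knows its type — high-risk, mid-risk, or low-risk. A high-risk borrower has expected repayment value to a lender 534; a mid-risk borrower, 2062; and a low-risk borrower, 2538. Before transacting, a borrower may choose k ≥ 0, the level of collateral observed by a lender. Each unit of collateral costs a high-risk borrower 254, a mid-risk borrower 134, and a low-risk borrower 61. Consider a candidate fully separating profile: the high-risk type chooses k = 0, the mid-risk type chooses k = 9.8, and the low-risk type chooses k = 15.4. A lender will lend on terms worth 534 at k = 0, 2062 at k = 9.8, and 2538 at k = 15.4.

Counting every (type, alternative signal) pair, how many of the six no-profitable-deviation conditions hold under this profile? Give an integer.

Mid-risk (own payoff 2062 − 134×9.8 = 748.8): to k=0 gives 534 → no gain ✓; to k=15.4 gives 2538 − 134×15.4 = 474.4 → no gain ✓.
Low-risk (own payoff 2538 − 61×15.4 = 1598.6): to k=0 gives 534 → no gain ✓; to k=9.8 gives 2062 − 61×9.8 = 1464.2 → no gain ✓.
High-risk (own payoff 534): to k=9.8 gives 2062 − 254×9.8 = -427.2 → no gain ✓; to k=15.4 gives 2538 − 254×15.4 = -1373.6 → no gain ✓.
6 of the 6 constraints hold; this profile is a separating equilibrium.

6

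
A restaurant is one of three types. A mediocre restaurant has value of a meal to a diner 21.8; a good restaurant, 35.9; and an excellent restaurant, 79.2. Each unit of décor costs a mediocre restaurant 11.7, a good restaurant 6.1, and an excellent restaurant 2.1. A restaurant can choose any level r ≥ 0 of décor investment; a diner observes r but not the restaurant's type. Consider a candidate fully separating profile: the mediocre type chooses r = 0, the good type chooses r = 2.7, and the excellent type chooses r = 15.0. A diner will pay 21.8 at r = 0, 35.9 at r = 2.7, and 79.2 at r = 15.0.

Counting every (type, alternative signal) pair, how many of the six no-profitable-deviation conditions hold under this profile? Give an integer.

Good (own payoff 35.9 − 6.1×2.7 = 19.43): to r=0 gives 21.8 → profitable ✗; to r=15.0 gives 79.2 − 6.1×15.0 = -12.3 → no gain ✓.
Mediocre (own payoff 21.8): to r=2.7 gives 35.9 − 11.7×2.7 = 4.31 → no gain ✓; to r=15.0 gives 79.2 − 11.7×15.0 = -96.3 → no gain ✓.
Excellent (own payoff 79.2 − 2.1×15.0 = 47.7): to r=0 gives 21.8 → no gain ✓; to r=2.7 gives 35.9 − 2.1×2.7 = 30.23 → no gain ✓.
5 of the 6 constraints hold; not an equilibrium.

5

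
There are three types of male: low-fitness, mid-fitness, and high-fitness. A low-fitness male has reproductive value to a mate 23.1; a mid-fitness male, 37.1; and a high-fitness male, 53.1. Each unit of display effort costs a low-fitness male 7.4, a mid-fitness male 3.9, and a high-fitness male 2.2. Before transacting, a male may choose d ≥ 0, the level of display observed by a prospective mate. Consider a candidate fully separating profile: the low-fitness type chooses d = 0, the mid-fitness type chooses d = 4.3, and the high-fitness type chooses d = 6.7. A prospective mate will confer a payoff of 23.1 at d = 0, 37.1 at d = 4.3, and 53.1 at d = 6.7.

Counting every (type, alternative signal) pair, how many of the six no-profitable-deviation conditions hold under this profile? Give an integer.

4

High-fitness (own payoff 53.1 − 2.2×6.7 = 38.36): to d=0 gives 23.1 → no gain ✓; to d=4.3 gives 37.1 − 2.2×4.3 = 27.64 → no gain ✓.
Mid-fitness (own payoff 37.1 − 3.9×4.3 = 20.33): to d=0 gives 23.1 → profitable ✗; to d=6.7 gives 53.1 − 3.9×6.7 = 26.97 → profitable ✗.
Low-fitness (own payoff 23.1): to d=4.3 gives 37.1 − 7.4×4.3 = 5.28 → no gain ✓; to d=6.7 gives 53.1 − 7.4×6.7 = 3.52 → no gain ✓.
4 of the 6 constraints hold; not an equilibrium.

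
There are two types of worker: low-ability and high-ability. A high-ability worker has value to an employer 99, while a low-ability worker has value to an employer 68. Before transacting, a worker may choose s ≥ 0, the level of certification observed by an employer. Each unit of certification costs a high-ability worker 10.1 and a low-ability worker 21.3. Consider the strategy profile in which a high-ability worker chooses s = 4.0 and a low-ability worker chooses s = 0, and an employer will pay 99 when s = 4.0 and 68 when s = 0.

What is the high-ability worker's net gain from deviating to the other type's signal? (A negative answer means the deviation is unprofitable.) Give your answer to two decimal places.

9.40

Playing s = 4.0 the high-ability worker receives 99 − 10.1 × 4.0 = 58.6.
Deviating to s = 0 yields 68 instead.
Gain from deviating: 68 − 58.6 = 9.40.
The gain is positive, so the high-ability type's incentive-compatibility constraint is violated — this profile is not a separating equilibrium.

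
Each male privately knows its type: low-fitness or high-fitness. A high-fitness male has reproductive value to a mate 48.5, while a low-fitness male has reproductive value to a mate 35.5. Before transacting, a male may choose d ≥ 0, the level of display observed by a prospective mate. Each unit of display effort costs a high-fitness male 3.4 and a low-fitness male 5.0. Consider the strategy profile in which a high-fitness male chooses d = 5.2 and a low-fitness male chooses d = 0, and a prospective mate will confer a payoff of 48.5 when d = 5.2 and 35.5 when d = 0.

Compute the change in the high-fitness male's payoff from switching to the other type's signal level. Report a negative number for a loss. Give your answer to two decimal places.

Playing d = 5.2 the high-fitness male receives 48.5 − 3.4 × 5.2 = 30.82.
Deviating to d = 0 yields 35.5 instead.
Gain from deviating: 35.5 − 30.82 = 4.68.
The gain is positive, so the high-fitness type's incentive-compatibility constraint is violated — this profile is not a separating equilibrium.

4.68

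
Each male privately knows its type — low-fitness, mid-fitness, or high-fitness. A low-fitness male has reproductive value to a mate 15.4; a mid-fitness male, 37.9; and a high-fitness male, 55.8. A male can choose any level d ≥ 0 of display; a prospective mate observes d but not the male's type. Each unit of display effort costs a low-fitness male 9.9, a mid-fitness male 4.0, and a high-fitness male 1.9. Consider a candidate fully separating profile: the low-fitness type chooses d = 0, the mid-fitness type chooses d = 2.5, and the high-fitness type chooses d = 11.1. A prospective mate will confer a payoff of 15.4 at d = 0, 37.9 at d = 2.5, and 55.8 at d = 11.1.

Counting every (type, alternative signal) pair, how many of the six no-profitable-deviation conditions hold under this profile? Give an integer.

6

Mid-fitness (own payoff 37.9 − 4.0×2.5 = 27.9): to d=0 gives 15.4 → no gain ✓; to d=11.1 gives 55.8 − 4.0×11.1 = 11.4 → no gain ✓.
High-fitness (own payoff 55.8 − 1.9×11.1 = 34.71): to d=0 gives 15.4 → no gain ✓; to d=2.5 gives 37.9 − 1.9×2.5 = 33.15 → no gain ✓.
Low-fitness (own payoff 15.4): to d=2.5 gives 37.9 − 9.9×2.5 = 13.15 → no gain ✓; to d=11.1 gives 55.8 − 9.9×11.1 = -54.09 → no gain ✓.
6 of the 6 constraints hold; this profile is a separating equilibrium.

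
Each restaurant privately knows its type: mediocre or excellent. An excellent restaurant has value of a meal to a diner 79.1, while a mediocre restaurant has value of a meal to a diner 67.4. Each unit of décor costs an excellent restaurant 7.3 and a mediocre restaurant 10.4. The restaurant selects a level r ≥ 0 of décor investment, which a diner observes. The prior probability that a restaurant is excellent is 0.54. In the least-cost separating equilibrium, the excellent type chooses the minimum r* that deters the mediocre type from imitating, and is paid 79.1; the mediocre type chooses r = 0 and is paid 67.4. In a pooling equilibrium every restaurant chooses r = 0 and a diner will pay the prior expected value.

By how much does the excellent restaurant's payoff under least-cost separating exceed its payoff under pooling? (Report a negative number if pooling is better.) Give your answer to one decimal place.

-2.8

Least-cost separating signal: r* solves 67.4 = 79.1 − 10.4·r*, so r* = (79.1 − 67.4)/10.4 = 1.125.
Excellent type's separating payoff: 79.1 − 7.3 × r* = 79.1 − 7.3 × (79.1 − 67.4)/10.4 = 79.1 − 85.41/10.4 ≈ 70.888.
Pooling payoff: 0.54 × 79.1 + 0.46 × 67.4 = 73.718.
Difference: 70.888 − 73.718 = -2.83, i.e. -2.8 to one decimal place.
The excellent type would prefer the pooling outcome.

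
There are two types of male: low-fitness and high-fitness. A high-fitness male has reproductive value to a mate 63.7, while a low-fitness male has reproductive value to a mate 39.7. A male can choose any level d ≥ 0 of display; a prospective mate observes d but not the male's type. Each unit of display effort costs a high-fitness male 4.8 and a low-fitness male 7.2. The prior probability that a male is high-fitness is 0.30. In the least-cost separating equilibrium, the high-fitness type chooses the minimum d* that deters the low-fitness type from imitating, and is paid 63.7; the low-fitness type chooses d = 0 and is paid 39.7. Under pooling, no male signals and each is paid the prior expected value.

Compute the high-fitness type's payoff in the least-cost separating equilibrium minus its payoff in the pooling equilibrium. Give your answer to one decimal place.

Least-cost separating signal: d* solves 39.7 = 63.7 − 7.2·d*, so d* = (63.7 − 39.7)/7.2 ≈ 3.3333.
High-fitness type's separating payoff: 63.7 − 4.8 × d* = 63.7 − 4.8 × (63.7 − 39.7)/7.2 = 63.7 − 115.2/7.2 = 47.7.
Pooling payoff: 0.30 × 63.7 + 0.70 × 39.7 = 46.9.
Difference: 47.7 − 46.9 = 0.8.
The high-fitness type prefers to separate.

0.8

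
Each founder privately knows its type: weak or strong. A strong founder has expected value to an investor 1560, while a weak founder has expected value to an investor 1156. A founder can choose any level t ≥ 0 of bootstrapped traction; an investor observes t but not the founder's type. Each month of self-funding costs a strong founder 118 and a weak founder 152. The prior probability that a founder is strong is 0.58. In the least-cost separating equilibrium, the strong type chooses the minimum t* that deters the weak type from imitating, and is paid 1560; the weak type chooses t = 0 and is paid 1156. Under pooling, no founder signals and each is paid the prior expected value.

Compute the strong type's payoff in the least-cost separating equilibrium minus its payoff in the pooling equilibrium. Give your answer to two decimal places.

Least-cost separating signal: t* solves 1156 = 1560 − 152·t*, so t* = (1560 − 1156)/152 ≈ 2.6579.
Strong type's separating payoff: 1560 − 118 × t* = 1560 − 118 × (1560 − 1156)/152 = 1560 − 47672/152 ≈ 1246.3684.
Pooling payoff: 0.58 × 1560 + 0.42 × 1156 = 1390.32.
Difference: 1246.3684 − 1390.32 = -143.9516, i.e. -143.95 to two decimal places.
The strong type would prefer the pooling outcome.

-143.95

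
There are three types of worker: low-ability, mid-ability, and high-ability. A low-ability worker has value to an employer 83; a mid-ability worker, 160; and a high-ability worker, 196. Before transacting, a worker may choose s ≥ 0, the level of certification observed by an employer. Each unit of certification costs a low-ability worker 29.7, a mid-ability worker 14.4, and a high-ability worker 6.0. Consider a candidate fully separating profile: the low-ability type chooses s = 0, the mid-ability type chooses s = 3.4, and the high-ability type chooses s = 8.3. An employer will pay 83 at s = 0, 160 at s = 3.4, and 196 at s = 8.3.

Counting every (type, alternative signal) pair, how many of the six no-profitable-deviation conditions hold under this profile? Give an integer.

Mid-ability (own payoff 160 − 14.4×3.4 = 111.04): to s=0 gives 83 → no gain ✓; to s=8.3 gives 196 − 14.4×8.3 = 76.48 → no gain ✓.
Low-ability (own payoff 83): to s=3.4 gives 160 − 29.7×3.4 = 59.02 → no gain ✓; to s=8.3 gives 196 − 29.7×8.3 = -50.51 → no gain ✓.
High-ability (own payoff 196 − 6.0×8.3 = 146.2): to s=0 gives 83 → no gain ✓; to s=3.4 gives 160 − 6.0×3.4 = 139.6 → no gain ✓.
6 of the 6 constraints hold; this profile is a separating equilibrium.

6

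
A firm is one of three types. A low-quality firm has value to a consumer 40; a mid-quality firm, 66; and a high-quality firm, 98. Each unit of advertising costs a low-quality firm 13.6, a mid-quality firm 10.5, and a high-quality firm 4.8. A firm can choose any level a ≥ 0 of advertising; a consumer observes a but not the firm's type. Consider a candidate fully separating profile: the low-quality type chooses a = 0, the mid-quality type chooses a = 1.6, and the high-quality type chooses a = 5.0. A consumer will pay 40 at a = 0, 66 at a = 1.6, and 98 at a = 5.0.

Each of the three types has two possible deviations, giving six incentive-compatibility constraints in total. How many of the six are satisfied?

High-quality (own payoff 98 − 4.8×5.0 = 74): to a=0 gives 40 → no gain ✓; to a=1.6 gives 66 − 4.8×1.6 = 58.32 → no gain ✓.
Mid-quality (own payoff 66 − 10.5×1.6 = 49.2): to a=0 gives 40 → no gain ✓; to a=5.0 gives 98 − 10.5×5.0 = 45.5 → no gain ✓.
Low-quality (own payoff 40): to a=1.6 gives 66 − 13.6×1.6 = 44.24 → profitable ✗; to a=5.0 gives 98 − 13.6×5.0 = 30 → no gain ✓.
5 of the 6 constraints hold; not an equilibrium.

5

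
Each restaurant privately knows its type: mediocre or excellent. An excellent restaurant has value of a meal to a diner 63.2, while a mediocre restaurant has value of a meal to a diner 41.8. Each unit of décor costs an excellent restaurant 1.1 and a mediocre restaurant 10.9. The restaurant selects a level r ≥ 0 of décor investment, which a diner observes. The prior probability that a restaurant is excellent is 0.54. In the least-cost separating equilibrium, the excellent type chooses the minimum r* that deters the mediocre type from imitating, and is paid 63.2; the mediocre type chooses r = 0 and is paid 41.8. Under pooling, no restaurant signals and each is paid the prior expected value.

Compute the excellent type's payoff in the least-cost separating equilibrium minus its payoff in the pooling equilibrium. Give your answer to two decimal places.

Least-cost separating signal: r* solves 41.8 = 63.2 − 10.9·r*, so r* = (63.2 − 41.8)/10.9 ≈ 1.9633.
Excellent type's separating payoff: 63.2 − 1.1 × r* = 63.2 − 1.1 × (63.2 − 41.8)/10.9 = 63.2 − 23.54/10.9 ≈ 61.0404.
Pooling payoff: 0.54 × 63.2 + 0.46 × 41.8 = 53.356.
Difference: 61.0404 − 53.356 = 7.6844, i.e. 7.68 to two decimal places.
The excellent type prefers to separate.

7.68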